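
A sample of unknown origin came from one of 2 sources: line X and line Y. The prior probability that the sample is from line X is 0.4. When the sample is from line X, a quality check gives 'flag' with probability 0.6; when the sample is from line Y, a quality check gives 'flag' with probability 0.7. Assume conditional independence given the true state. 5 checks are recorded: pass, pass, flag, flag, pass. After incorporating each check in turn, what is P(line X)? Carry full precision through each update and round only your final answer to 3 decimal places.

0.537

After 'pass': P(line X) = 0.4·0.4000 / (0.4·0.4000 + 0.3·0.6000) ≈ 0.4706
After 'pass': P(line X) = 0.4·0.4706 / (0.4·0.4706 + 0.3·0.5294) ≈ 0.5424
After 'flag': P(line X) = 0.6·0.5424 / (0.6·0.5424 + 0.7·0.4576) ≈ 0.5039
After 'flag': P(line X) = 0.6·0.5039 / (0.6·0.5039 + 0.7·0.4961) ≈ 0.4655
After 'pass': P(line X) = 0.4·0.4655 / (0.4·0.4655 + 0.3·0.5345) ≈ 0.5373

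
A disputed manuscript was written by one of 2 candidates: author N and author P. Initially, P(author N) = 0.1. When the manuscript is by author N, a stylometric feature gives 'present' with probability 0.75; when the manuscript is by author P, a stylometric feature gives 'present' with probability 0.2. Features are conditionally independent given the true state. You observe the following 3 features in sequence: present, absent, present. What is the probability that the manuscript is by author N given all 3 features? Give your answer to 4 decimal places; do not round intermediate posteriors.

After 'present': P(author N) = 0.75·0.1000 / (0.75·0.1000 + 0.2·0.9000) ≈ 0.2941
After 'absent': P(author N) = 0.25·0.2941 / (0.25·0.2941 + 0.8·0.7059) ≈ 0.1152
After 'present': P(author N) = 0.75·0.1152 / (0.75·0.1152 + 0.2·0.8848) ≈ 0.3281

0.3281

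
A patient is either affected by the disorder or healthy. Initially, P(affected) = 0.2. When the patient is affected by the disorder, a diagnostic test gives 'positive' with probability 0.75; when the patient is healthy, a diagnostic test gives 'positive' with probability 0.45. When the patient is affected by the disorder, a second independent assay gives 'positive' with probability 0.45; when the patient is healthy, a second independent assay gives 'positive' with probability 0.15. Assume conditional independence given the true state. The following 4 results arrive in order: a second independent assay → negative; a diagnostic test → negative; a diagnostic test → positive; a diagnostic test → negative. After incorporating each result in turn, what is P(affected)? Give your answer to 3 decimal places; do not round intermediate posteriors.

0.053

Apply Bayes' rule sequentially, carrying P(affected) forward.
After a second independent assay='negative': P(affected) = 0.55·0.2000 / (0.55·0.2000 + 0.85·0.8000) ≈ 0.1392
After a diagnostic test='negative': P(affected) = 0.25·0.1392 / (0.25·0.1392 + 0.55·0.8608) ≈ 0.0685
After a diagnostic test='positive': P(affected) = 0.75·0.0685 / (0.75·0.0685 + 0.45·0.9315) ≈ 0.1092
After a diagnostic test='negative': P(affected) = 0.25·0.1092 / (0.25·0.1092 + 0.55·0.8908) ≈ 0.0528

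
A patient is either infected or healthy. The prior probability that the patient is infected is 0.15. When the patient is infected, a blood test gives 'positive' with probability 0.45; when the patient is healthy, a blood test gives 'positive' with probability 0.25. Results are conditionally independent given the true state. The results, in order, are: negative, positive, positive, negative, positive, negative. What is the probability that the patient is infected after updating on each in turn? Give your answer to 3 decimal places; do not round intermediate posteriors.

0.289

After 'negative': P(infected) = 0.55·0.1500 / (0.55·0.1500 + 0.75·0.8500) ≈ 0.1146
After 'positive': P(infected) = 0.45·0.1146 / (0.45·0.1146 + 0.25·0.8854) ≈ 0.1889
After 'positive': P(infected) = 0.45·0.1889 / (0.45·0.1889 + 0.25·0.8111) ≈ 0.2954
After 'negative': P(infected) = 0.55·0.2954 / (0.55·0.2954 + 0.75·0.7046) ≈ 0.2352
After 'positive': P(infected) = 0.45·0.2352 / (0.45·0.2352 + 0.25·0.7648) ≈ 0.3563
After 'negative': P(infected) = 0.55·0.3563 / (0.55·0.3563 + 0.75·0.6437) ≈ 0.2887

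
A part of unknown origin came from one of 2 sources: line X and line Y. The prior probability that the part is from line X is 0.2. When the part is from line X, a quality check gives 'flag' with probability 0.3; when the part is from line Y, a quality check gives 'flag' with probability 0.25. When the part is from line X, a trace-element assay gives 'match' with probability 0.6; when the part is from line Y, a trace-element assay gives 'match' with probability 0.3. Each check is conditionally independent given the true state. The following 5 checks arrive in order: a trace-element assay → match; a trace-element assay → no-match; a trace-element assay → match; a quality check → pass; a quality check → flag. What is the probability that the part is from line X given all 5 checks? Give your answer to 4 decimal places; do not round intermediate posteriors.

Apply Bayes' rule sequentially, carrying P(line X) forward.
After a trace-element assay='match': P(line X) = 0.6·0.2000 / (0.6·0.2000 + 0.3·0.8000) ≈ 0.3333
After a trace-element assay='no-match': P(line X) = 0.4·0.3333 / (0.4·0.3333 + 0.7·0.6667) ≈ 0.2222
After a trace-element assay='match': P(line X) = 0.6·0.2222 / (0.6·0.2222 + 0.3·0.7778) ≈ 0.3636
After a quality check='pass': P(line X) = 0.7·0.3636 / (0.7·0.3636 + 0.75·0.6364) ≈ 0.3478
After a quality check='flag': P(line X) = 0.3·0.3478 / (0.3·0.3478 + 0.25·0.6522) ≈ 0.3902

0.3902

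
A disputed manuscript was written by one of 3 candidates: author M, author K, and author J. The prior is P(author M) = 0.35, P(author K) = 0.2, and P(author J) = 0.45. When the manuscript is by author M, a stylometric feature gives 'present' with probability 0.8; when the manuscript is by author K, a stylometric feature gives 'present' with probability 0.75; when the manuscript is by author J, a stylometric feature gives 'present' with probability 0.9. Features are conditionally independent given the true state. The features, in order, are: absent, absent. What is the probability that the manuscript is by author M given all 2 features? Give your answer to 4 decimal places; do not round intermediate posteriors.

After 'absent': normaliser = 0.2·0.3500 + 0.25·0.2000 + 0.1·0.4500; P(author M) ≈ 0.4242, P(author K) ≈ 0.3030, P(author J) ≈ 0.2727
After 'absent': normaliser = 0.2·0.4242 + 0.25·0.3030 + 0.1·0.2727; P(author M) ≈ 0.4516, P(author K) ≈ 0.4032, P(author J) ≈ 0.1452

0.4516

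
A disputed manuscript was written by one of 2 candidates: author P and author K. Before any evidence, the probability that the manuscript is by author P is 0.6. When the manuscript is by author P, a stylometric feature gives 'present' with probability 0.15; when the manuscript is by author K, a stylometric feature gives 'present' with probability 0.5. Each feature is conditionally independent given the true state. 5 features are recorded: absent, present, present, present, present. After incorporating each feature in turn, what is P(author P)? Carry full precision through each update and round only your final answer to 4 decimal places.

After 'absent': P(author P) = 0.85·0.6000 / (0.85·0.6000 + 0.5·0.4000) ≈ 0.7183
After 'present': P(author P) = 0.15·0.7183 / (0.15·0.7183 + 0.5·0.2817) ≈ 0.4334
After 'present': P(author P) = 0.15·0.4334 / (0.15·0.4334 + 0.5·0.5666) ≈ 0.1867
After 'present': P(author P) = 0.15·0.1867 / (0.15·0.1867 + 0.5·0.8133) ≈ 0.0644
After 'present': P(author P) = 0.15·0.0644 / (0.15·0.0644 + 0.5·0.9356) ≈ 0.0202

0.0202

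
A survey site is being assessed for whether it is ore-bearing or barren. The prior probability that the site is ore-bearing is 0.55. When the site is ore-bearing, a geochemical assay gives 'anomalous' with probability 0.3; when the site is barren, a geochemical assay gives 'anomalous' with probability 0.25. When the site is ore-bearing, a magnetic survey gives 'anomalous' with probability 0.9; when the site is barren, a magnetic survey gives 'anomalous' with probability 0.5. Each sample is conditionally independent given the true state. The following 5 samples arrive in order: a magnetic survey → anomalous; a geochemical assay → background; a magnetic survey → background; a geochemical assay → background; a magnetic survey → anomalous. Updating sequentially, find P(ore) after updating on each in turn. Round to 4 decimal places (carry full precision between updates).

Apply Bayes' rule sequentially, carrying P(ore) forward.
After a magnetic survey='anomalous': P(ore) = 0.9·0.5500 / (0.9·0.5500 + 0.5·0.4500) ≈ 0.6875
After a geochemical assay='background': P(ore) = 0.7·0.6875 / (0.7·0.6875 + 0.75·0.3125) ≈ 0.6725
After a magnetic survey='background': P(ore) = 0.1·0.6725 / (0.1·0.6725 + 0.5·0.3275) ≈ 0.2911
After a geochemical assay='background': P(ore) = 0.7·0.2911 / (0.7·0.2911 + 0.75·0.7089) ≈ 0.2771
After a magnetic survey='anomalous': P(ore) = 0.9·0.2771 / (0.9·0.2771 + 0.5·0.7229) ≈ 0.4083

0.4083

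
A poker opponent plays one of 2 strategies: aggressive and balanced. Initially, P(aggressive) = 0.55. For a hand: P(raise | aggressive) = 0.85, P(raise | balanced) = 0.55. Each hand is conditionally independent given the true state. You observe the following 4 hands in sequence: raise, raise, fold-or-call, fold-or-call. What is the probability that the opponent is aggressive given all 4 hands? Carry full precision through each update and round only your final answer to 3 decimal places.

After 'raise': P(aggressive) = 0.85·0.5500 / (0.85·0.5500 + 0.55·0.4500) ≈ 0.6538
After 'raise': P(aggressive) = 0.85·0.6538 / (0.85·0.6538 + 0.55·0.3462) ≈ 0.7448
After 'fold-or-call': P(aggressive) = 0.15·0.7448 / (0.15·0.7448 + 0.45·0.2552) ≈ 0.4932
After 'fold-or-call': P(aggressive) = 0.15·0.4932 / (0.15·0.4932 + 0.45·0.5068) ≈ 0.2449

0.245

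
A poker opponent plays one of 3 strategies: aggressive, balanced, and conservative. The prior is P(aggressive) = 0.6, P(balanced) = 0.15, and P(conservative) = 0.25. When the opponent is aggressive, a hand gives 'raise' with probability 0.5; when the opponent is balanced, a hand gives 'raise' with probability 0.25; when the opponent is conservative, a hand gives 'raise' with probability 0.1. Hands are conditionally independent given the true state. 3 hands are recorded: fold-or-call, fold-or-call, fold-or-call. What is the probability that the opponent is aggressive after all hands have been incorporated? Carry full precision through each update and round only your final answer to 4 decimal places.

0.2340

After 'fold-or-call': normaliser = 0.5·0.6000 + 0.75·0.1500 + 0.9·0.2500; P(aggressive) ≈ 0.4706, P(balanced) ≈ 0.1765, P(conservative) ≈ 0.3529
After 'fold-or-call': normaliser = 0.5·0.4706 + 0.75·0.1765 + 0.9·0.3529; P(aggressive) ≈ 0.3433, P(balanced) ≈ 0.1931, P(conservative) ≈ 0.4635
After 'fold-or-call': normaliser = 0.5·0.3433 + 0.75·0.1931 + 0.9·0.4635; P(aggressive) ≈ 0.2340, P(balanced) ≈ 0.1974, P(conservative) ≈ 0.5686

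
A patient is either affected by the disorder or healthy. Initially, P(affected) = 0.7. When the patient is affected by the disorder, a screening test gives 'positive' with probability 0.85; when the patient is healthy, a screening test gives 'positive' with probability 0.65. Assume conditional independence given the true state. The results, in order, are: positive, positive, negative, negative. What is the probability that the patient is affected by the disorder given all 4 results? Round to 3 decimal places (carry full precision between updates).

After 'positive': P(affected) = 0.85·0.7000 / (0.85·0.7000 + 0.65·0.3000) ≈ 0.7532
After 'positive': P(affected) = 0.85·0.7532 / (0.85·0.7532 + 0.65·0.2468) ≈ 0.7996
After 'negative': P(affected) = 0.15·0.7996 / (0.15·0.7996 + 0.35·0.2004) ≈ 0.6310
After 'negative': P(affected) = 0.15·0.6310 / (0.15·0.6310 + 0.35·0.3690) ≈ 0.4229

0.423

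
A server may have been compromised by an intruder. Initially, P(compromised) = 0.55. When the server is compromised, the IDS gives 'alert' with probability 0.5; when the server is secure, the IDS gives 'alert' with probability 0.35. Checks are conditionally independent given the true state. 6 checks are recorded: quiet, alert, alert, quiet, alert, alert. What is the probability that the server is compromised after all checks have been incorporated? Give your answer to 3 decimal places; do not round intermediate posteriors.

0.751

After 'quiet': P(compromised) = 0.5·0.5500 / (0.5·0.5500 + 0.65·0.4500) ≈ 0.4846
After 'alert': P(compromised) = 0.5·0.4846 / (0.5·0.4846 + 0.35·0.5154) ≈ 0.5732
After 'alert': P(compromised) = 0.5·0.5732 / (0.5·0.5732 + 0.35·0.4268) ≈ 0.6574
After 'quiet': P(compromised) = 0.5·0.6574 / (0.5·0.6574 + 0.65·0.3426) ≈ 0.5961
After 'alert': P(compromised) = 0.5·0.5961 / (0.5·0.5961 + 0.35·0.4039) ≈ 0.6783
After 'alert': P(compromised) = 0.5·0.6783 / (0.5·0.6783 + 0.35·0.3217) ≈ 0.7508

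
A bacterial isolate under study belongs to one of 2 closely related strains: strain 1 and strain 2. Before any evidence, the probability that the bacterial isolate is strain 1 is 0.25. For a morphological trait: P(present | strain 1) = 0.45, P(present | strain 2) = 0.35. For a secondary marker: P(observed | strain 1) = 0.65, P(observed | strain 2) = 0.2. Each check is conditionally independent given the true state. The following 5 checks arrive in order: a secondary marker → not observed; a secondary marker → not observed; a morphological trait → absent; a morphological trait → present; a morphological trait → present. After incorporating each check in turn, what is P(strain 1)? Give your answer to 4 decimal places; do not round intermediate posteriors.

0.0819

After a secondary marker='not observed': P(strain 1) = 0.35·0.2500 / (0.35·0.2500 + 0.8·0.7500) ≈ 0.1273
After a secondary marker='not observed': P(strain 1) = 0.35·0.1273 / (0.35·0.1273 + 0.8·0.8727) ≈ 0.0600
After a morphological trait='absent': P(strain 1) = 0.55·0.0600 / (0.55·0.0600 + 0.65·0.9400) ≈ 0.0512
After a morphological trait='present': P(strain 1) = 0.45·0.0512 / (0.45·0.0512 + 0.35·0.9488) ≈ 0.0649
After a morphological trait='present': P(strain 1) = 0.45·0.0649 / (0.45·0.0649 + 0.35·0.9351) ≈ 0.0819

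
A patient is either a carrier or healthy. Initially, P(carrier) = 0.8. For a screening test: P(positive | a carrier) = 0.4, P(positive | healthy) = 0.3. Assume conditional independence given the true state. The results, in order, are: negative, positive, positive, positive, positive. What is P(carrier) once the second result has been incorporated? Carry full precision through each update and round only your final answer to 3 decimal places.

After 'negative': P(carrier) = 0.6·0.8000 / (0.6·0.8000 + 0.7·0.2000) ≈ 0.7742
After 'positive': P(carrier) = 0.4·0.7742 / (0.4·0.7742 + 0.3·0.2258) ≈ 0.8205

0.821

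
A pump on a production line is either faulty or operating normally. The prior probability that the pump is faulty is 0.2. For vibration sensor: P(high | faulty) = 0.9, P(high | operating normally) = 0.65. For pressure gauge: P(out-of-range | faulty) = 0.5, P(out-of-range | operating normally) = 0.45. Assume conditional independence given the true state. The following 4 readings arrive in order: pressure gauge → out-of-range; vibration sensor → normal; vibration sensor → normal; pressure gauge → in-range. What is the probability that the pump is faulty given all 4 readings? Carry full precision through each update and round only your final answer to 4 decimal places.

0.0202

After pressure gauge='out-of-range': P(faulty) = 0.5·0.2000 / (0.5·0.2000 + 0.45·0.8000) ≈ 0.2174
After vibration sensor='normal': P(faulty) = 0.1·0.2174 / (0.1·0.2174 + 0.35·0.7826) ≈ 0.0735
After vibration sensor='normal': P(faulty) = 0.1·0.0735 / (0.1·0.0735 + 0.35·0.9265) ≈ 0.0222
After pressure gauge='in-range': P(faulty) = 0.5·0.0222 / (0.5·0.0222 + 0.55·0.9778) ≈ 0.0202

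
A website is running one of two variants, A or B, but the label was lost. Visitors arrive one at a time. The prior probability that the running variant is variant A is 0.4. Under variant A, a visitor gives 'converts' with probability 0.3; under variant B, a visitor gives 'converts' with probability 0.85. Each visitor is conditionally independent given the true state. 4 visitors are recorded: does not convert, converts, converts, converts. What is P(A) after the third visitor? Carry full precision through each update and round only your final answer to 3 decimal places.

After 'does not convert': P(A) = 0.7·0.4000 / (0.7·0.4000 + 0.15·0.6000) ≈ 0.7568
After 'converts': P(A) = 0.3·0.7568 / (0.3·0.7568 + 0.85·0.2432) ≈ 0.5234
After 'converts': P(A) = 0.3·0.5234 / (0.3·0.5234 + 0.85·0.4766) ≈ 0.2793

0.279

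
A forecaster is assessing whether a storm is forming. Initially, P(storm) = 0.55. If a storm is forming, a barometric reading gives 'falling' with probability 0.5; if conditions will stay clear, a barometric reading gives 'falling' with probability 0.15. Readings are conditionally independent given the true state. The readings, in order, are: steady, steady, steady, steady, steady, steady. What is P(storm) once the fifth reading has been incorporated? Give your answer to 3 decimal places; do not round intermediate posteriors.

0.079

After 'steady': P(storm) = 0.5·0.5500 / (0.5·0.5500 + 0.85·0.4500) ≈ 0.4183
After 'steady': P(storm) = 0.5·0.4183 / (0.5·0.4183 + 0.85·0.5817) ≈ 0.2972
After 'steady': P(storm) = 0.5·0.2972 / (0.5·0.2972 + 0.85·0.7028) ≈ 0.1992
After 'steady': P(storm) = 0.5·0.1992 / (0.5·0.1992 + 0.85·0.8008) ≈ 0.1277
After 'steady': P(storm) = 0.5·0.1277 / (0.5·0.1277 + 0.85·0.8723) ≈ 0.0793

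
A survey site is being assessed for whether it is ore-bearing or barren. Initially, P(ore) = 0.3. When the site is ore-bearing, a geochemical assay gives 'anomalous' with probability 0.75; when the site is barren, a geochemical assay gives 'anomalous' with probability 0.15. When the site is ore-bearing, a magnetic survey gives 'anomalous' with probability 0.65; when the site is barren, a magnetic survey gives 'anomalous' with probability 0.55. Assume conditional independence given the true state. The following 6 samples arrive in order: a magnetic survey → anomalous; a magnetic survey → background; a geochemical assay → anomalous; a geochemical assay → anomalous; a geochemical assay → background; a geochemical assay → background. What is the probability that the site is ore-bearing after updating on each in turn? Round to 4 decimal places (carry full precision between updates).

0.4600

After a magnetic survey='anomalous': P(ore) = 0.65·0.3000 / (0.65·0.3000 + 0.55·0.7000) ≈ 0.3362
After a magnetic survey='background': P(ore) = 0.35·0.3362 / (0.35·0.3362 + 0.45·0.6638) ≈ 0.2826
After a geochemical assay='anomalous': P(ore) = 0.75·0.2826 / (0.75·0.2826 + 0.15·0.7174) ≈ 0.6633
After a geochemical assay='anomalous': P(ore) = 0.75·0.6633 / (0.75·0.6633 + 0.15·0.3367) ≈ 0.9078
After a geochemical assay='background': P(ore) = 0.25·0.9078 / (0.25·0.9078 + 0.85·0.0922) ≈ 0.7434
After a geochemical assay='background': P(ore) = 0.25·0.7434 / (0.25·0.7434 + 0.85·0.2566) ≈ 0.4600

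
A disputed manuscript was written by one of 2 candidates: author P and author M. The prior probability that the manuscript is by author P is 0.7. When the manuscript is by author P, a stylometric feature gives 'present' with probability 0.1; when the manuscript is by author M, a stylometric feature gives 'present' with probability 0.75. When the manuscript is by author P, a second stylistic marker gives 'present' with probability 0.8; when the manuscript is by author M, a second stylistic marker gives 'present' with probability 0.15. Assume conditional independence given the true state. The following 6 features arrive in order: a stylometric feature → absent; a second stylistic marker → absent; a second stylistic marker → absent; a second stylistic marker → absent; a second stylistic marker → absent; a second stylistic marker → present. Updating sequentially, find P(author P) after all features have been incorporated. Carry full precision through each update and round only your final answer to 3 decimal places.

After a stylometric feature='absent': P(author P) = 0.9·0.7000 / (0.9·0.7000 + 0.25·0.3000) ≈ 0.8936
After a second stylistic marker='absent': P(author P) = 0.2·0.8936 / (0.2·0.8936 + 0.85·0.1064) ≈ 0.6640
After a second stylistic marker='absent': P(author P) = 0.2·0.6640 / (0.2·0.6640 + 0.85·0.3360) ≈ 0.3174
After a second stylistic marker='absent': P(author P) = 0.2·0.3174 / (0.2·0.3174 + 0.85·0.6826) ≈ 0.0986
After a second stylistic marker='absent': P(author P) = 0.2·0.0986 / (0.2·0.0986 + 0.85·0.9014) ≈ 0.0251
After a second stylistic marker='present': P(author P) = 0.8·0.0251 / (0.8·0.0251 + 0.15·0.9749) ≈ 0.1207

0.121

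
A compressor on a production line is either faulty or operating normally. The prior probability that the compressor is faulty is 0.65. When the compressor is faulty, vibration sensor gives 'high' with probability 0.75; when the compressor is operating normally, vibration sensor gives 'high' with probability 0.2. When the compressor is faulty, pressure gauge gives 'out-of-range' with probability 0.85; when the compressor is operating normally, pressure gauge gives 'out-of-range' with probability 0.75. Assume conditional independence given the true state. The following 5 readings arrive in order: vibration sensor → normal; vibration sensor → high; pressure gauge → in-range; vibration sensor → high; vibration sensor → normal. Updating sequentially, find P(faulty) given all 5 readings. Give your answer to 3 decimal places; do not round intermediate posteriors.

After vibration sensor='normal': P(faulty) = 0.25·0.6500 / (0.25·0.6500 + 0.8·0.3500) ≈ 0.3672
After vibration sensor='high': P(faulty) = 0.75·0.3672 / (0.75·0.3672 + 0.2·0.6328) ≈ 0.6852
After pressure gauge='in-range': P(faulty) = 0.15·0.6852 / (0.15·0.6852 + 0.25·0.3148) ≈ 0.5663
After vibration sensor='high': P(faulty) = 0.75·0.5663 / (0.75·0.5663 + 0.2·0.4337) ≈ 0.8304
After vibration sensor='normal': P(faulty) = 0.25·0.8304 / (0.25·0.8304 + 0.8·0.1696) ≈ 0.6048

0.605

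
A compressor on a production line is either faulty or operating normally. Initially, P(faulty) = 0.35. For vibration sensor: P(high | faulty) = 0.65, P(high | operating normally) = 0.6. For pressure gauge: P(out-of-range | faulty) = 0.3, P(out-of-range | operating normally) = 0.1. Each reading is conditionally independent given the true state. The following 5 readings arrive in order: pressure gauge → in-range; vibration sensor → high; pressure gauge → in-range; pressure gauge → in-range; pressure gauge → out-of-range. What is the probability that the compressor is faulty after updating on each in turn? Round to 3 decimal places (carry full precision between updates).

0.452

After pressure gauge='in-range': P(faulty) = 0.7·0.3500 / (0.7·0.3500 + 0.9·0.6500) ≈ 0.2952
After vibration sensor='high': P(faulty) = 0.65·0.2952 / (0.65·0.2952 + 0.6·0.7048) ≈ 0.3121
After pressure gauge='in-range': P(faulty) = 0.7·0.3121 / (0.7·0.3121 + 0.9·0.6879) ≈ 0.2608
After pressure gauge='in-range': P(faulty) = 0.7·0.2608 / (0.7·0.2608 + 0.9·0.7392) ≈ 0.2154
After pressure gauge='out-of-range': P(faulty) = 0.3·0.2154 / (0.3·0.2154 + 0.1·0.7846) ≈ 0.4516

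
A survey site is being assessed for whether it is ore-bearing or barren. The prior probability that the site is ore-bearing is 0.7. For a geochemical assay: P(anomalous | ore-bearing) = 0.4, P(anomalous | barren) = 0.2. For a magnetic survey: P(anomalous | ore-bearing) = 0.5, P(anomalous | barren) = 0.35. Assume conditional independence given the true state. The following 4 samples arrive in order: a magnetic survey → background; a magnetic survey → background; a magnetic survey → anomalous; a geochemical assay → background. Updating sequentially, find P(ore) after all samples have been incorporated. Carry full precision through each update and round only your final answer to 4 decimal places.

After a magnetic survey='background': P(ore) = 0.5·0.7000 / (0.5·0.7000 + 0.65·0.3000) ≈ 0.6422
After a magnetic survey='background': P(ore) = 0.5·0.6422 / (0.5·0.6422 + 0.65·0.3578) ≈ 0.5800
After a magnetic survey='anomalous': P(ore) = 0.5·0.5800 / (0.5·0.5800 + 0.35·0.4200) ≈ 0.6636
After a geochemical assay='background': P(ore) = 0.6·0.6636 / (0.6·0.6636 + 0.8·0.3364) ≈ 0.5967

0.5967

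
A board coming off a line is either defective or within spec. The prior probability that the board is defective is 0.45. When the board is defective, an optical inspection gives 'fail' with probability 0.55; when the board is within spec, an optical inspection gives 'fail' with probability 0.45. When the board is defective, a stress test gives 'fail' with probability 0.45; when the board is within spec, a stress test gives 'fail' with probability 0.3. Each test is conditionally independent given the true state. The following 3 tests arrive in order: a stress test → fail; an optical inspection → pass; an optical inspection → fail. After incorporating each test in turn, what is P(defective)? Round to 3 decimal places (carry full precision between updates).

0.551

After a stress test='fail': P(defective) = 0.45·0.4500 / (0.45·0.4500 + 0.3·0.5500) ≈ 0.5510
After an optical inspection='pass': P(defective) = 0.45·0.5510 / (0.45·0.5510 + 0.55·0.4490) ≈ 0.5010
After an optical inspection='fail': P(defective) = 0.55·0.5010 / (0.55·0.5010 + 0.45·0.4990) ≈ 0.5510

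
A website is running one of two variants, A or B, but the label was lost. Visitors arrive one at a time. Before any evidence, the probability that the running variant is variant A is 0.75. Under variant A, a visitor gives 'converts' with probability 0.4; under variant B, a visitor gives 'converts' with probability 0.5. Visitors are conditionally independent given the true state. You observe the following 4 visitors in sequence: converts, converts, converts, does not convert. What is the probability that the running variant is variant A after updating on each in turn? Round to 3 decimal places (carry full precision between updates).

Apply Bayes' rule sequentially, carrying P(A) forward.
After 'converts': P(A) = 0.4·0.7500 / (0.4·0.7500 + 0.5·0.2500) ≈ 0.7059
After 'converts': P(A) = 0.4·0.7059 / (0.4·0.7059 + 0.5·0.2941) ≈ 0.6575
After 'converts': P(A) = 0.4·0.6575 / (0.4·0.6575 + 0.5·0.3425) ≈ 0.6057
After 'does not convert': P(A) = 0.6·0.6057 / (0.6·0.6057 + 0.5·0.3943) ≈ 0.6483

0.648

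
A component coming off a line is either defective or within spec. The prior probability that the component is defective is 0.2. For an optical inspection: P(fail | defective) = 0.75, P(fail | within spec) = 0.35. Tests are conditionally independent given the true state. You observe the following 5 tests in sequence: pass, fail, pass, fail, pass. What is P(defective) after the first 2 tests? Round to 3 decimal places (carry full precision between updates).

0.171

After 'pass': P(defective) = 0.25·0.2000 / (0.25·0.2000 + 0.65·0.8000) ≈ 0.0877
After 'fail': P(defective) = 0.75·0.0877 / (0.75·0.0877 + 0.35·0.9123) ≈ 0.1708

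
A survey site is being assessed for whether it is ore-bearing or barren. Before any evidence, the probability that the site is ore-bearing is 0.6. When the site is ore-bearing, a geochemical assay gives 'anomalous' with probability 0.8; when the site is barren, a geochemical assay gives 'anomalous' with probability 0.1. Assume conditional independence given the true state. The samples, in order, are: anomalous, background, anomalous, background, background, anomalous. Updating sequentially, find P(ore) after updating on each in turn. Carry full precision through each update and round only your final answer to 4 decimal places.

0.8939

Apply Bayes' rule sequentially, carrying P(ore) forward.
After 'anomalous': P(ore) = 0.8·0.6000 / (0.8·0.6000 + 0.1·0.4000) ≈ 0.9231
After 'background': P(ore) = 0.2·0.9231 / (0.2·0.9231 + 0.9·0.0769) ≈ 0.7273
After 'anomalous': P(ore) = 0.8·0.7273 / (0.8·0.7273 + 0.1·0.2727) ≈ 0.9552
After 'background': P(ore) = 0.2·0.9552 / (0.2·0.9552 + 0.9·0.0448) ≈ 0.8258
After 'background': P(ore) = 0.2·0.8258 / (0.2·0.8258 + 0.9·0.1742) ≈ 0.5130
After 'anomalous': P(ore) = 0.8·0.5130 / (0.8·0.5130 + 0.1·0.4870) ≈ 0.8939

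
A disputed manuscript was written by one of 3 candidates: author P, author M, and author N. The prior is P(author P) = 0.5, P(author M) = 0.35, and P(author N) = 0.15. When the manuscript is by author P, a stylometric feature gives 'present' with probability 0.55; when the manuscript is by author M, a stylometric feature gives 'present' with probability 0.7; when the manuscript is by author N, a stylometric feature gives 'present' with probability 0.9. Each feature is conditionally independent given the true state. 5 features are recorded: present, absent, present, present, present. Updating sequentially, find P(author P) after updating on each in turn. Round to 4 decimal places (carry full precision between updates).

After 'present': normaliser = 0.55·0.5000 + 0.7·0.3500 + 0.9·0.1500; P(author P) ≈ 0.4198, P(author M) ≈ 0.3740, P(author N) ≈ 0.2061
After 'absent': normaliser = 0.45·0.4198 + 0.3·0.3740 + 0.1·0.2061; P(author P) ≈ 0.5872, P(author M) ≈ 0.3488, P(author N) ≈ 0.0641
After 'present': normaliser = 0.55·0.5872 + 0.7·0.3488 + 0.9·0.0641; P(author P) ≈ 0.5169, P(author M) ≈ 0.3908, P(author N) ≈ 0.0923
After 'present': normaliser = 0.55·0.5169 + 0.7·0.3908 + 0.9·0.0923; P(author P) ≈ 0.4436, P(author M) ≈ 0.4268, P(author N) ≈ 0.1296
After 'present': normaliser = 0.55·0.4436 + 0.7·0.4268 + 0.9·0.1296; P(author P) ≈ 0.3700, P(author M) ≈ 0.4531, P(author N) ≈ 0.1769

0.3700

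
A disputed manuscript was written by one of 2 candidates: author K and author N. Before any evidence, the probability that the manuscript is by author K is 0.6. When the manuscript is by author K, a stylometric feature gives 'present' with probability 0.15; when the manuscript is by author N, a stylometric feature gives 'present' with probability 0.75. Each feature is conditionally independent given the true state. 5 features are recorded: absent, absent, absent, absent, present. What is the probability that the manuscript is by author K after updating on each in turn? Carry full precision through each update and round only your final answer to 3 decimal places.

0.976

After 'absent': P(author K) = 0.85·0.6000 / (0.85·0.6000 + 0.25·0.4000) ≈ 0.8361
After 'absent': P(author K) = 0.85·0.8361 / (0.85·0.8361 + 0.25·0.1639) ≈ 0.9455
After 'absent': P(author K) = 0.85·0.9455 / (0.85·0.9455 + 0.25·0.0545) ≈ 0.9833
After 'absent': P(author K) = 0.85·0.9833 / (0.85·0.9833 + 0.25·0.0167) ≈ 0.9950
After 'present': P(author K) = 0.15·0.9950 / (0.15·0.9950 + 0.75·0.0050) ≈ 0.9757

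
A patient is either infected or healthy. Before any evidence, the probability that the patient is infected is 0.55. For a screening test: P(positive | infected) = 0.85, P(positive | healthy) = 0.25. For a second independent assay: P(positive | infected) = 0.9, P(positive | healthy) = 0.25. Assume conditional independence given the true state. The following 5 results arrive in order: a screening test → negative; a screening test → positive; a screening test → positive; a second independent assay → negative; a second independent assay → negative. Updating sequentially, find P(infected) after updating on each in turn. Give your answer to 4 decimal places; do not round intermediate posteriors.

After a screening test='negative': P(infected) = 0.15·0.5500 / (0.15·0.5500 + 0.75·0.4500) ≈ 0.1964
After a screening test='positive': P(infected) = 0.85·0.1964 / (0.85·0.1964 + 0.25·0.8036) ≈ 0.4539
After a screening test='positive': P(infected) = 0.85·0.4539 / (0.85·0.4539 + 0.25·0.5461) ≈ 0.7386
After a second independent assay='negative': P(infected) = 0.1·0.7386 / (0.1·0.7386 + 0.75·0.2614) ≈ 0.2737
After a second independent assay='negative': P(infected) = 0.1·0.2737 / (0.1·0.2737 + 0.75·0.7263) ≈ 0.0478

0.0478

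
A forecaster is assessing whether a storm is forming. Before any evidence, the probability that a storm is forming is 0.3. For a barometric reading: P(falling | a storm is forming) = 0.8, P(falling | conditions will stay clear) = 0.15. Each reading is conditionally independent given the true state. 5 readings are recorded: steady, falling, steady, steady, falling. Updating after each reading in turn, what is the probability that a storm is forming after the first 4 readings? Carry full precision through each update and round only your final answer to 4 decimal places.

0.0289

After 'steady': P(storm) = 0.2·0.3000 / (0.2·0.3000 + 0.85·0.7000) ≈ 0.0916
After 'falling': P(storm) = 0.8·0.0916 / (0.8·0.0916 + 0.15·0.9084) ≈ 0.3497
After 'steady': P(storm) = 0.2·0.3497 / (0.2·0.3497 + 0.85·0.6503) ≈ 0.1123
After 'steady': P(storm) = 0.2·0.1123 / (0.2·0.1123 + 0.85·0.8877) ≈ 0.0289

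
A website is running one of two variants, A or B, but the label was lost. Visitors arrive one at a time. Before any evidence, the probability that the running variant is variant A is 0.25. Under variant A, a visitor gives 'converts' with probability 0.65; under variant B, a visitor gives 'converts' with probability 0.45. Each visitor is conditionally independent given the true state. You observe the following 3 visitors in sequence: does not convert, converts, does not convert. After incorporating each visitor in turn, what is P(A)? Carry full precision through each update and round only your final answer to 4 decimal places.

0.1632

After 'does not convert': P(A) = 0.35·0.2500 / (0.35·0.2500 + 0.55·0.7500) ≈ 0.1750
After 'converts': P(A) = 0.65·0.1750 / (0.65·0.1750 + 0.45·0.8250) ≈ 0.2345
After 'does not convert': P(A) = 0.35·0.2345 / (0.35·0.2345 + 0.55·0.7655) ≈ 0.1632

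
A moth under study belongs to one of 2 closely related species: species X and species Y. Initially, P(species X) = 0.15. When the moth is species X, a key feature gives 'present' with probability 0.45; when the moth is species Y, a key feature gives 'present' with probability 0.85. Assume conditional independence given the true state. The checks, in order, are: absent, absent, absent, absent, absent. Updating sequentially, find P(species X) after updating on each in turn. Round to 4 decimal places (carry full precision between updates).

After 'absent': P(species X) = 0.55·0.1500 / (0.55·0.1500 + 0.15·0.8500) ≈ 0.3929
After 'absent': P(species X) = 0.55·0.3929 / (0.55·0.3929 + 0.15·0.6071) ≈ 0.7035
After 'absent': P(species X) = 0.55·0.7035 / (0.55·0.7035 + 0.15·0.2965) ≈ 0.8969
After 'absent': P(species X) = 0.55·0.8969 / (0.55·0.8969 + 0.15·0.1031) ≈ 0.9696
After 'absent': P(species X) = 0.55·0.9696 / (0.55·0.9696 + 0.15·0.0304) ≈ 0.9915

0.9915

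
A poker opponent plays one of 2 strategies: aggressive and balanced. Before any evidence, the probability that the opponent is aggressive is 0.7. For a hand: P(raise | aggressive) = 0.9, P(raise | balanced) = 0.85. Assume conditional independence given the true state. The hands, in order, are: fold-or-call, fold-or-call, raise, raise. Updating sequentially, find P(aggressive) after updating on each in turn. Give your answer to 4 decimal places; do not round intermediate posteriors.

0.5376

After 'fold-or-call': P(aggressive) = 0.1·0.7000 / (0.1·0.7000 + 0.15·0.3000) ≈ 0.6087
After 'fold-or-call': P(aggressive) = 0.1·0.6087 / (0.1·0.6087 + 0.15·0.3913) ≈ 0.5091
After 'raise': P(aggressive) = 0.9·0.5091 / (0.9·0.5091 + 0.85·0.4909) ≈ 0.5234
After 'raise': P(aggressive) = 0.9·0.5234 / (0.9·0.5234 + 0.85·0.4766) ≈ 0.5376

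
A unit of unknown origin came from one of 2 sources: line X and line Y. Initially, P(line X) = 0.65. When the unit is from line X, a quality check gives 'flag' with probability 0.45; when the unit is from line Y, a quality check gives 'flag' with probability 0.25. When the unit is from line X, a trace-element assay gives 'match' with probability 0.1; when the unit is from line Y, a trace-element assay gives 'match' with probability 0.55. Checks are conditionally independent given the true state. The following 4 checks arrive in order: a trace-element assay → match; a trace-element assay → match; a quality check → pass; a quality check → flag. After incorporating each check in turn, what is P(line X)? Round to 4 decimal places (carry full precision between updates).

0.0750

After a trace-element assay='match': P(line X) = 0.1·0.6500 / (0.1·0.6500 + 0.55·0.3500) ≈ 0.2524
After a trace-element assay='match': P(line X) = 0.1·0.2524 / (0.1·0.2524 + 0.55·0.7476) ≈ 0.0578
After a quality check='pass': P(line X) = 0.55·0.0578 / (0.55·0.0578 + 0.75·0.9422) ≈ 0.0431
After a quality check='flag': P(line X) = 0.45·0.0431 / (0.45·0.0431 + 0.25·0.9569) ≈ 0.0750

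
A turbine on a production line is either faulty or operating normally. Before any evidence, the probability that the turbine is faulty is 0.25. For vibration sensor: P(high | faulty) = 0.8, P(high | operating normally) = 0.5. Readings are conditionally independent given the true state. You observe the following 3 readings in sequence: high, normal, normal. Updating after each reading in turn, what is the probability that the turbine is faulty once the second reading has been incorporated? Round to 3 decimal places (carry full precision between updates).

Each posterior becomes the prior for the next update.
After 'high': P(faulty) = 0.8·0.2500 / (0.8·0.2500 + 0.5·0.7500) ≈ 0.3478
After 'normal': P(faulty) = 0.2·0.3478 / (0.2·0.3478 + 0.5·0.6522) ≈ 0.1758

0.176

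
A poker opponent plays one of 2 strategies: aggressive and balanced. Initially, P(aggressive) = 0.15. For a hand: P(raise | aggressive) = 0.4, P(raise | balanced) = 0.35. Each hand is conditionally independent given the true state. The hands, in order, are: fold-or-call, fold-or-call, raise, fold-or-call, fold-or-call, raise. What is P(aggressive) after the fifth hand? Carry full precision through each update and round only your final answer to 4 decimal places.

Each posterior becomes the prior for the next update.
After 'fold-or-call': P(aggressive) = 0.6·0.1500 / (0.6·0.1500 + 0.65·0.8500) ≈ 0.1401
After 'fold-or-call': P(aggressive) = 0.6·0.1401 / (0.6·0.1401 + 0.65·0.8599) ≈ 0.1307
After 'raise': P(aggressive) = 0.4·0.1307 / (0.4·0.1307 + 0.35·0.8693) ≈ 0.1466
After 'fold-or-call': P(aggressive) = 0.6·0.1466 / (0.6·0.1466 + 0.65·0.8534) ≈ 0.1369
After 'fold-or-call': P(aggressive) = 0.6·0.1369 / (0.6·0.1369 + 0.65·0.8631) ≈ 0.1277

0.1277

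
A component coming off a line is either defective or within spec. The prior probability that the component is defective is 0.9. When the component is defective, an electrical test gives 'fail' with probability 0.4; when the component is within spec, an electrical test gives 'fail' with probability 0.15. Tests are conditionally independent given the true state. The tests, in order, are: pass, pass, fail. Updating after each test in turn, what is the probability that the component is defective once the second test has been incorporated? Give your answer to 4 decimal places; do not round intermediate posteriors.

0.8177

After 'pass': P(defective) = 0.6·0.9000 / (0.6·0.9000 + 0.85·0.1000) ≈ 0.8640
After 'pass': P(defective) = 0.6·0.8640 / (0.6·0.8640 + 0.85·0.1360) ≈ 0.8177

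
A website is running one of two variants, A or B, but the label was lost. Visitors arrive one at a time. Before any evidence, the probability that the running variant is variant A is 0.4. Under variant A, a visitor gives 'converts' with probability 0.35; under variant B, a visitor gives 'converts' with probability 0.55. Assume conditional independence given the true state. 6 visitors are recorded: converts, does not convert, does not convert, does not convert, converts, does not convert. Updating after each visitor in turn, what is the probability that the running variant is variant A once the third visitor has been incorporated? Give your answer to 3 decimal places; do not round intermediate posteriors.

After 'converts': P(A) = 0.35·0.4000 / (0.35·0.4000 + 0.55·0.6000) ≈ 0.2979
After 'does not convert': P(A) = 0.65·0.2979 / (0.65·0.2979 + 0.45·0.7021) ≈ 0.3800
After 'does not convert': P(A) = 0.65·0.3800 / (0.65·0.3800 + 0.45·0.6200) ≈ 0.4695

0.470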